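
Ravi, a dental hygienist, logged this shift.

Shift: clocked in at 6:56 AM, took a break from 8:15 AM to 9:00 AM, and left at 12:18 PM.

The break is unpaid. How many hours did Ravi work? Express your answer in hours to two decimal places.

4.62 hours

Shift: 6:56 AM–12:18 PM = 5 h 22 min; less 45 min break → 4 h 37 min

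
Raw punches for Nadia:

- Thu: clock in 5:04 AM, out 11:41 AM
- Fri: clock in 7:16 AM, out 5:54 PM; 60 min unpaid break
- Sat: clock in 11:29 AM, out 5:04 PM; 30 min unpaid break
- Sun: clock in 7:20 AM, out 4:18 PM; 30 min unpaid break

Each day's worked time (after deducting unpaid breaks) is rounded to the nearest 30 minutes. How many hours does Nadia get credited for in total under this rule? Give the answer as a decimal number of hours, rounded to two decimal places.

Thu: 5:04 AM–11:41 AM = 6 h 37 min → rounds to 6 h 30 min
Fri: 7:16 AM–5:54 PM = 10 h 38 min − 60 min = 9 h 38 min → rounds to 9 h 30 min
Sat: 11:29 AM–5:04 PM = 5 h 35 min − 30 min = 5 h 5 min → rounds to 5 h 0 min
Sun: 7:20 AM–4:18 PM = 8 h 58 min − 30 min = 8 h 28 min → rounds to 8 h 30 min
Total credited: 29 h 30 min.

29.50 hours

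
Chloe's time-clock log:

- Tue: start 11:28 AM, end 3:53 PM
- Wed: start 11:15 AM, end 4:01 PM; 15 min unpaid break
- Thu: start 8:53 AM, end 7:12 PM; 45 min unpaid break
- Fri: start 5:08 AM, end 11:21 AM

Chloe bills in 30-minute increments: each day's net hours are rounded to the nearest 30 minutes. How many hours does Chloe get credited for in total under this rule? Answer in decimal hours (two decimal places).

24.50 hours

Tue: 11:28 AM–3:53 PM = 4 h 25 min → rounds to 4 h 30 min
Wed: 11:15 AM–4:01 PM = 4 h 46 min − 15 min = 4 h 31 min → rounds to 4 h 30 min
Thu: 8:53 AM–7:12 PM = 10 h 19 min − 45 min = 9 h 34 min → rounds to 9 h 30 min
Fri: 5:08 AM–11:21 AM = 6 h 13 min → rounds to 6 h 0 min
Total credited: 24 h 30 min.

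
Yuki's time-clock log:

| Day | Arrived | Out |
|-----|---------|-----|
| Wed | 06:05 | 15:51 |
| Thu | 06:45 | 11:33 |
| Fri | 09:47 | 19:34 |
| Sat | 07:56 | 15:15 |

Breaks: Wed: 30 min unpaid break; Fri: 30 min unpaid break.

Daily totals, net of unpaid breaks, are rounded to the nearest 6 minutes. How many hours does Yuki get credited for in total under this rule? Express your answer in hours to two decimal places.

30.70 hours

Wed: 06:05–15:51 = 9 h 46 min − 30 min = 9 h 16 min → rounds to 9 h 18 min
Thu: 06:45–11:33 = 4 h 48 min → rounds to 4 h 48 min
Fri: 09:47–19:34 = 9 h 47 min − 30 min = 9 h 17 min → rounds to 9 h 18 min
Sat: 07:56–15:15 = 7 h 19 min → rounds to 7 h 18 min
Total credited: 30 h 42 min.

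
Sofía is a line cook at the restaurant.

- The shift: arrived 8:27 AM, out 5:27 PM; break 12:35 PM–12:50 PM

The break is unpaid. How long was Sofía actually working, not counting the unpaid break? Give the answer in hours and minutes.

8 h 45 min

The shift: 8:27 AM–5:27 PM = 9 h 0 min; less 15 min break → 8 h 45 min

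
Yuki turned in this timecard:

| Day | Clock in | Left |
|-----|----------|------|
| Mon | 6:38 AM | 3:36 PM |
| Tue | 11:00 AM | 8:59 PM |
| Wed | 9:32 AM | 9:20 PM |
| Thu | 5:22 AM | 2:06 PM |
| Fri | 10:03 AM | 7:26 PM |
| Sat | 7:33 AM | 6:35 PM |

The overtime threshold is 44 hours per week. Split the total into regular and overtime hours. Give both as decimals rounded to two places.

Mon: 6:38 AM–3:36 PM = 8 h 58 min
Tue: 11:00 AM–8:59 PM = 9 h 59 min
Wed: 9:32 AM–9:20 PM = 11 h 48 min
Thu: 5:22 AM–2:06 PM = 8 h 44 min
Fri: 10:03 AM–7:26 PM = 9 h 23 min
Sat: 7:33 AM–6:35 PM = 11 h 2 min
Total worked: 59 h 54 min = 59.90 h.
Threshold 44 h → overtime 15 h 54 min, regular 44 h 0 min.

Regular 44.00 hours, overtime 15.90 hours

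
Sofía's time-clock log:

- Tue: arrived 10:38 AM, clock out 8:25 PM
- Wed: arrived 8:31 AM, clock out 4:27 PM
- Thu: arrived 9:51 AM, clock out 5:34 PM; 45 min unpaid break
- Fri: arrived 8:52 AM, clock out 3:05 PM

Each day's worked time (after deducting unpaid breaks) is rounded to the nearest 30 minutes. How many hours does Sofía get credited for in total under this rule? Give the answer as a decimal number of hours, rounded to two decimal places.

31.00 hours

Tue: 10:38 AM–8:25 PM = 9 h 47 min → rounds to 10 h 0 min
Wed: 8:31 AM–4:27 PM = 7 h 56 min → rounds to 8 h 0 min
Thu: 9:51 AM–5:34 PM = 7 h 43 min − 45 min = 6 h 58 min → rounds to 7 h 0 min
Fri: 8:52 AM–3:05 PM = 6 h 13 min → rounds to 6 h 0 min
Total credited: 31 h 0 min.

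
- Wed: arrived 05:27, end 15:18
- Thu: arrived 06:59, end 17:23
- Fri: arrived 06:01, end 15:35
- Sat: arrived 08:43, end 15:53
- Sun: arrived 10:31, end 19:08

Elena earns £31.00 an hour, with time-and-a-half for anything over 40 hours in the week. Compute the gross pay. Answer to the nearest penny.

Wed: 05:27–15:18 = 9 h 51 min
Thu: 06:59–17:23 = 10 h 24 min
Fri: 06:01–15:35 = 9 h 34 min
Sat: 08:43–15:53 = 7 h 10 min
Sun: 10:31–19:08 = 8 h 37 min
Total worked: 45 h 36 min = 2736 min.
Regular 40 h 0 min = 2400 min at £31.00/h; overtime 5 h 36 min = 336 min at £46.50/h.
Pay = (2400 × £31.00 + 336 × £46.50) ÷ 60 = £1500.40.

£1500.40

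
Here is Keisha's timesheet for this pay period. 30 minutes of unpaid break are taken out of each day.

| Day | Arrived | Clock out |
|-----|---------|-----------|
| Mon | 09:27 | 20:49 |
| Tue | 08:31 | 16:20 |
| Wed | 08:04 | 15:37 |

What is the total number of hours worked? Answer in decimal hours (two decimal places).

25.23 hours

Mon: 09:27–20:49 = 11 h 22 min; less 30 min break → 10 h 52 min
Tue: 08:31–16:20 = 7 h 49 min; less 30 min break → 7 h 19 min
Wed: 08:04–15:37 = 7 h 33 min; less 30 min break → 7 h 3 min
Total: 10 h 52 min + 7 h 19 min + 7 h 3 min = 25 h 14 min.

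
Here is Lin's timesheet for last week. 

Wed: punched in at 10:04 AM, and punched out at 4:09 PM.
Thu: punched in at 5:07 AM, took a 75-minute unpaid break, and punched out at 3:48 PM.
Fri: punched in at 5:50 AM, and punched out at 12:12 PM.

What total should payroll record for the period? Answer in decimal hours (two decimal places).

21.88 hours

Wed: 10:04 AM–4:09 PM = 6 h 5 min
Thu: 5:07 AM–3:48 PM = 10 h 41 min; less 75 min break → 9 h 26 min
Fri: 5:50 AM–12:12 PM = 6 h 22 min
Total: 6 h 5 min + 9 h 26 min + 6 h 22 min = 21 h 53 min.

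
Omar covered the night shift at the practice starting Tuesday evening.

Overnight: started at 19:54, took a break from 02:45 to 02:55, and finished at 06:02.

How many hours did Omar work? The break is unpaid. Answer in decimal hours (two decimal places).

9.97 hours

Overnight: 19:54 → midnight = 4 h 6 min; midnight → 06:02 = 6 h 2 min; span 10 h 8 min; less 10 min break → 9 h 58 min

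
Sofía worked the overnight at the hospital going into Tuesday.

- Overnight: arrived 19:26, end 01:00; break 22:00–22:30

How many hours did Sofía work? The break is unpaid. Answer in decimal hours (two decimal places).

5.07 hours

Overnight: 19:26 → midnight = 4 h 34 min; midnight → 01:00 = 1 h 0 min; span 5 h 34 min; less 30 min break → 5 h 4 min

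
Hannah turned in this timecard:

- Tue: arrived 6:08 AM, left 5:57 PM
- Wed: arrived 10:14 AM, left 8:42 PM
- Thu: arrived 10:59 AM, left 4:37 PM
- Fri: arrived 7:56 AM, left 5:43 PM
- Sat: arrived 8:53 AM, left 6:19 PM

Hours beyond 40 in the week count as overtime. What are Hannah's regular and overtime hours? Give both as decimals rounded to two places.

Tue: 6:08 AM–5:57 PM = 11 h 49 min
Wed: 10:14 AM–8:42 PM = 10 h 28 min
Thu: 10:59 AM–4:37 PM = 5 h 38 min
Fri: 7:56 AM–5:43 PM = 9 h 47 min
Sat: 8:53 AM–6:19 PM = 9 h 26 min
Total worked: 47 h 8 min = 47.13 h.
Threshold 40 h → overtime 7 h 8 min, regular 40 h 0 min.

Regular 40.00 hours, overtime 7.13 hours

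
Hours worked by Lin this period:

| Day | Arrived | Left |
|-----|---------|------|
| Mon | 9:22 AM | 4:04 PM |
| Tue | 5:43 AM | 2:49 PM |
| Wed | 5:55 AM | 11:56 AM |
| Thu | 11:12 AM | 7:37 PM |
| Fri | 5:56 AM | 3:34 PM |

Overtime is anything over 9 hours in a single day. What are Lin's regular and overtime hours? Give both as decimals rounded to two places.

Regular 39.13 hours, overtime 0.73 hours

Mon: 9:22 AM–4:04 PM = 6 h 42 min
Tue: 5:43 AM–2:49 PM = 9 h 6 min
Wed: 5:55 AM–11:56 AM = 6 h 1 min
Thu: 11:12 AM–7:37 PM = 8 h 25 min
Fri: 5:56 AM–3:34 PM = 9 h 38 min
Mon reg 6 h 42 min / OT 0 h 0 min; Tue reg 9 h 0 min / OT 0 h 6 min; Wed reg 6 h 1 min / OT 0 h 0 min; Thu reg 8 h 25 min / OT 0 h 0 min; Fri reg 9 h 0 min / OT 0 h 38 min.
Totals: regular 39 h 8 min, overtime 0 h 44 min.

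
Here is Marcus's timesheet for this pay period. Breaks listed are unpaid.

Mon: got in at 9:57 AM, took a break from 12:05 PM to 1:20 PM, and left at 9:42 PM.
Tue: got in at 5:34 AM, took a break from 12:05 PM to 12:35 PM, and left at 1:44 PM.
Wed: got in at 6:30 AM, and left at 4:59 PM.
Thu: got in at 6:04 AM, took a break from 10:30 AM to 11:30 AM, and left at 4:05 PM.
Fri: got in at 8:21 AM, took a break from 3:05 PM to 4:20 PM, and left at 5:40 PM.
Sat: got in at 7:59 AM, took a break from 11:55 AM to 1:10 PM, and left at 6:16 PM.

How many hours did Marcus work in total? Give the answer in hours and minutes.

54 h 46 min

Mon: 9:57 AM–9:42 PM = 11 h 45 min; less 75 min break → 10 h 30 min
Tue: 5:34 AM–1:44 PM = 8 h 10 min; less 30 min break → 7 h 40 min
Wed: 6:30 AM–4:59 PM = 10 h 29 min
Thu: 6:04 AM–4:05 PM = 10 h 1 min; less 60 min break → 9 h 1 min
Fri: 8:21 AM–5:40 PM = 9 h 19 min; less 75 min break → 8 h 4 min
Sat: 7:59 AM–6:16 PM = 10 h 17 min; less 75 min break → 9 h 2 min
Total: 10 h 30 min + 7 h 40 min + 10 h 29 min + 9 h 1 min + 8 h 4 min + 9 h 2 min = 54 h 46 min.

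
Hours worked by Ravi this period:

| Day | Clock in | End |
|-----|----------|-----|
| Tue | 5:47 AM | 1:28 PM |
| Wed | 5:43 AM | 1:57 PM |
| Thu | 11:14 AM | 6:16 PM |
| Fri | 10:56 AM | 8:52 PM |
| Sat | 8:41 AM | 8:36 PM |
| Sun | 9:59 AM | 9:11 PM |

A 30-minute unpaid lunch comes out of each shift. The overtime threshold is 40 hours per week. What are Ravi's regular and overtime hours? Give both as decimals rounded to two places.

Regular 40.00 hours, overtime 13.00 hours

Tue: 5:47 AM–1:28 PM = 7 h 41 min; less 30 min break → 7 h 11 min
Wed: 5:43 AM–1:57 PM = 8 h 14 min; less 30 min break → 7 h 44 min
Thu: 11:14 AM–6:16 PM = 7 h 2 min; less 30 min break → 6 h 32 min
Fri: 10:56 AM–8:52 PM = 9 h 56 min; less 30 min break → 9 h 26 min
Sat: 8:41 AM–8:36 PM = 11 h 55 min; less 30 min break → 11 h 25 min
Sun: 9:59 AM–9:11 PM = 11 h 12 min; less 30 min break → 10 h 42 min
Total worked: 53 h 0 min = 53.00 h.
Threshold 40 h → overtime 13 h 0 min, regular 40 h 0 min.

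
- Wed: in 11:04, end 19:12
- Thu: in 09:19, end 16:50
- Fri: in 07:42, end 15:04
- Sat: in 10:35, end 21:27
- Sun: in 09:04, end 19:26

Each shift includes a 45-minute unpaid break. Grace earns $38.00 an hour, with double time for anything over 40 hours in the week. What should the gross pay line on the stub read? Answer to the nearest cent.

$1558.00

Wed: 11:04–19:12 = 8 h 8 min; less 45 min break → 7 h 23 min
Thu: 09:19–16:50 = 7 h 31 min; less 45 min break → 6 h 46 min
Fri: 07:42–15:04 = 7 h 22 min; less 45 min break → 6 h 37 min
Sat: 10:35–21:27 = 10 h 52 min; less 45 min break → 10 h 7 min
Sun: 09:04–19:26 = 10 h 22 min; less 45 min break → 9 h 37 min
Total worked: 40 h 30 min = 2430 min.
Regular 40 h 0 min = 2400 min at $38.00/h; overtime 0 h 30 min = 30 min at $76.00/h.
Pay = (2400 × $38.00 + 30 × $76.00) ÷ 60 = $1558.00.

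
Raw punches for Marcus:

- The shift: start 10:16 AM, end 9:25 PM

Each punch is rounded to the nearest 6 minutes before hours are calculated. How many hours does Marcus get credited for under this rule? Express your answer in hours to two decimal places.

11.10 hours

The shift: in 10:16 AM→10:18 AM, out 9:25 PM→9:24 PM; 11 h 6 min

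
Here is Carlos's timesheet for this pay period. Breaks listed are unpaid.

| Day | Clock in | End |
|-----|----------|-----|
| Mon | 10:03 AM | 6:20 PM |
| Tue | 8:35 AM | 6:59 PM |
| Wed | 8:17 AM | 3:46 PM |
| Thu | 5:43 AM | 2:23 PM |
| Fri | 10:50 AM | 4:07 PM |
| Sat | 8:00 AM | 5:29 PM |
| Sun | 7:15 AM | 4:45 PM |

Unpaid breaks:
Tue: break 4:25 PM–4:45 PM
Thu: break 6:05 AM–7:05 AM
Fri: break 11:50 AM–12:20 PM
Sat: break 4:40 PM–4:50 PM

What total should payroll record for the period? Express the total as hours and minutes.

57 h 6 min

Mon: 10:03 AM–6:20 PM = 8 h 17 min
Tue: 8:35 AM–6:59 PM = 10 h 24 min; less 20 min break → 10 h 4 min
Wed: 8:17 AM–3:46 PM = 7 h 29 min
Thu: 5:43 AM–2:23 PM = 8 h 40 min; less 60 min break → 7 h 40 min
Fri: 10:50 AM–4:07 PM = 5 h 17 min; less 30 min break → 4 h 47 min
Sat: 8:00 AM–5:29 PM = 9 h 29 min; less 10 min break → 9 h 19 min
Sun: 7:15 AM–4:45 PM = 9 h 30 min
Total: 8 h 17 min + 10 h 4 min + 7 h 29 min + 7 h 40 min + 4 h 47 min + 9 h 19 min + 9 h 30 min = 57 h 6 min.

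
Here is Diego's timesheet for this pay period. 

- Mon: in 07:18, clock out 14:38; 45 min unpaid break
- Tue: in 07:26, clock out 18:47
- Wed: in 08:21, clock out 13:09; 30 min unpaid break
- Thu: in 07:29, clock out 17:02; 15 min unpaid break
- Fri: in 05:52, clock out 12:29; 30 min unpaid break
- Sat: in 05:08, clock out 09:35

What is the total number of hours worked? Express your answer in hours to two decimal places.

Mon: 07:18–14:38 = 7 h 20 min; less 45 min break → 6 h 35 min
Tue: 07:26–18:47 = 11 h 21 min
Wed: 08:21–13:09 = 4 h 48 min; less 30 min break → 4 h 18 min
Thu: 07:29–17:02 = 9 h 33 min; less 15 min break → 9 h 18 min
Fri: 05:52–12:29 = 6 h 37 min; less 30 min break → 6 h 7 min
Sat: 05:08–09:35 = 4 h 27 min
Total: 6 h 35 min + 11 h 21 min + 4 h 18 min + 9 h 18 min + 6 h 7 min + 4 h 27 min = 42 h 6 min.

42.10 hours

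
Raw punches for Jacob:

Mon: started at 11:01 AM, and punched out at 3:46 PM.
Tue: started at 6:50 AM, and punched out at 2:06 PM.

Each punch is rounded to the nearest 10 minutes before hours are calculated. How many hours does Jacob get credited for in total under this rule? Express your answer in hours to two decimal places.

Mon: in 11:01 AM→11:00 AM, out 3:46 PM→3:50 PM; 4 h 50 min
Tue: in 6:50 AM→6:50 AM, out 2:06 PM→2:10 PM; 7 h 20 min
Total credited: 12 h 10 min.

12.17 hours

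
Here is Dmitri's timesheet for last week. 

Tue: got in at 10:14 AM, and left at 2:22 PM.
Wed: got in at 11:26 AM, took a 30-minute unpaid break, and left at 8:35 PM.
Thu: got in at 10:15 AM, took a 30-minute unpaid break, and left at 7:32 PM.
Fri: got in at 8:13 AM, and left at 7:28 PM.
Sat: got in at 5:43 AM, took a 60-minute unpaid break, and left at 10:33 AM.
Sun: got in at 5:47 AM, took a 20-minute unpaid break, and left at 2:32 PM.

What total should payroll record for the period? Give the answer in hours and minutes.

45 h 4 min

Tue: 10:14 AM–2:22 PM = 4 h 8 min
Wed: 11:26 AM–8:35 PM = 9 h 9 min; less 30 min break → 8 h 39 min
Thu: 10:15 AM–7:32 PM = 9 h 17 min; less 30 min break → 8 h 47 min
Fri: 8:13 AM–7:28 PM = 11 h 15 min
Sat: 5:43 AM–10:33 AM = 4 h 50 min; less 60 min break → 3 h 50 min
Sun: 5:47 AM–2:32 PM = 8 h 45 min; less 20 min break → 8 h 25 min
Total: 4 h 8 min + 8 h 39 min + 8 h 47 min + 11 h 15 min + 3 h 50 min + 8 h 25 min = 45 h 4 min.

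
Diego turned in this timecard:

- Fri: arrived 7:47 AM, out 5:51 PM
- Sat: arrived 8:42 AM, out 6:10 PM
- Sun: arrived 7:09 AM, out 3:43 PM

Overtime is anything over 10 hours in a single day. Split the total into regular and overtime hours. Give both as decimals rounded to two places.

Regular 28.03 hours, overtime 0.07 hours

Fri: 7:47 AM–5:51 PM = 10 h 4 min
Sat: 8:42 AM–6:10 PM = 9 h 28 min
Sun: 7:09 AM–3:43 PM = 8 h 34 min
Fri reg 10 h 0 min / OT 0 h 4 min; Sat reg 9 h 28 min / OT 0 h 0 min; Sun reg 8 h 34 min / OT 0 h 0 min.
Totals: regular 28 h 2 min, overtime 0 h 4 min.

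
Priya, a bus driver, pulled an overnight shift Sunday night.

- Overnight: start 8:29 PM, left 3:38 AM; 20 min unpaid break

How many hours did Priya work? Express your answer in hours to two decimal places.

6.82 hours

Overnight: 8:29 PM → midnight = 3 h 31 min; midnight → 3:38 AM = 3 h 38 min; span 7 h 9 min; less 20 min break → 6 h 49 min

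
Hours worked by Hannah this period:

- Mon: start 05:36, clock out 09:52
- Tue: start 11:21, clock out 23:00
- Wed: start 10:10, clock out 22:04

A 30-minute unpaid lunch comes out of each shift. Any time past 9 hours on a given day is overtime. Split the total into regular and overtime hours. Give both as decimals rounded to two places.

Regular 21.77 hours, overtime 4.55 hours

Mon: 05:36–09:52 = 4 h 16 min; less 30 min break → 3 h 46 min
Tue: 11:21–23:00 = 11 h 39 min; less 30 min break → 11 h 9 min
Wed: 10:10–22:04 = 11 h 54 min; less 30 min break → 11 h 24 min
Mon reg 3 h 46 min / OT 0 h 0 min; Tue reg 9 h 0 min / OT 2 h 9 min; Wed reg 9 h 0 min / OT 2 h 24 min.
Totals: regular 21 h 46 min, overtime 4 h 33 min.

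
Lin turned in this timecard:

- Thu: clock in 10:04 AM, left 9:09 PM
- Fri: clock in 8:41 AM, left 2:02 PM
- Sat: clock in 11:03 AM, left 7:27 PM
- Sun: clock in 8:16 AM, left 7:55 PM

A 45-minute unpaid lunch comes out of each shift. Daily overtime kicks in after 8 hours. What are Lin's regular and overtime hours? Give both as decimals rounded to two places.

Thu: 10:04 AM–9:09 PM = 11 h 5 min; less 45 min break → 10 h 20 min
Fri: 8:41 AM–2:02 PM = 5 h 21 min; less 45 min break → 4 h 36 min
Sat: 11:03 AM–7:27 PM = 8 h 24 min; less 45 min break → 7 h 39 min
Sun: 8:16 AM–7:55 PM = 11 h 39 min; less 45 min break → 10 h 54 min
Thu reg 8 h 0 min / OT 2 h 20 min; Fri reg 4 h 36 min / OT 0 h 0 min; Sat reg 7 h 39 min / OT 0 h 0 min; Sun reg 8 h 0 min / OT 2 h 54 min.
Totals: regular 28 h 15 min, overtime 5 h 14 min.

Regular 28.25 hours, overtime 5.23 hours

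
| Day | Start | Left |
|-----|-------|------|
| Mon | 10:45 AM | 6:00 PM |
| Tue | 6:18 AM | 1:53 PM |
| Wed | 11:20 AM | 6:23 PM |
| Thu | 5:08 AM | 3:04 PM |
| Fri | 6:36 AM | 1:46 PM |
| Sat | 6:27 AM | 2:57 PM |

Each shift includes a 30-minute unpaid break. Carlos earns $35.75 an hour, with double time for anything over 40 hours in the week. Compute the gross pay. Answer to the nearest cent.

Mon: 10:45 AM–6:00 PM = 7 h 15 min; less 30 min break → 6 h 45 min
Tue: 6:18 AM–1:53 PM = 7 h 35 min; less 30 min break → 7 h 5 min
Wed: 11:20 AM–6:23 PM = 7 h 3 min; less 30 min break → 6 h 33 min
Thu: 5:08 AM–3:04 PM = 9 h 56 min; less 30 min break → 9 h 26 min
Fri: 6:36 AM–1:46 PM = 7 h 10 min; less 30 min break → 6 h 40 min
Sat: 6:27 AM–2:57 PM = 8 h 30 min; less 30 min break → 8 h 0 min
Total worked: 44 h 29 min = 2669 min.
Regular 40 h 0 min = 2400 min at $35.75/h; overtime 4 h 29 min = 269 min at $71.50/h.
Pay = (2400 × $35.75 + 269 × $71.50) ÷ 60 = $1750.56.

$1750.56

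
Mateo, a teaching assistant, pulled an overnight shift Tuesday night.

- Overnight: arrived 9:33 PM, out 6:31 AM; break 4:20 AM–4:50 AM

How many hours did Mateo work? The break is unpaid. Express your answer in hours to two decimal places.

Overnight: 9:33 PM → midnight = 2 h 27 min; midnight → 6:31 AM = 6 h 31 min; span 8 h 58 min; less 30 min break → 8 h 28 min

8.47 hours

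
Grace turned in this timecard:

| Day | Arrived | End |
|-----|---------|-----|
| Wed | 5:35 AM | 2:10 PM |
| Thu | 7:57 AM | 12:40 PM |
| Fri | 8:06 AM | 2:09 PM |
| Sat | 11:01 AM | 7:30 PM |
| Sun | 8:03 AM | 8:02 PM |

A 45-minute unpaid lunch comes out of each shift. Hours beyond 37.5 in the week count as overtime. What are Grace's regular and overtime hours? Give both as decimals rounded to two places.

Regular 36.07 hours, overtime 0.00 hours

Wed: 5:35 AM–2:10 PM = 8 h 35 min; less 45 min break → 7 h 50 min
Thu: 7:57 AM–12:40 PM = 4 h 43 min; less 45 min break → 3 h 58 min
Fri: 8:06 AM–2:09 PM = 6 h 3 min; less 45 min break → 5 h 18 min
Sat: 11:01 AM–7:30 PM = 8 h 29 min; less 45 min break → 7 h 44 min
Sun: 8:03 AM–8:02 PM = 11 h 59 min; less 45 min break → 11 h 14 min
Total worked: 36 h 4 min = 36.07 h.
Threshold 37.5 h → overtime 0 h 0 min, regular 36 h 4 min.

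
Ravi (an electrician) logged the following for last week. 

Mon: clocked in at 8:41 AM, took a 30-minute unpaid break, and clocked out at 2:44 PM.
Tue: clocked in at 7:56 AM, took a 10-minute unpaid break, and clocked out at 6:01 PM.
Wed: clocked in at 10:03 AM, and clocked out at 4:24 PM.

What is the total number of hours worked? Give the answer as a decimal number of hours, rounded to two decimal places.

Mon: 8:41 AM–2:44 PM = 6 h 3 min; less 30 min break → 5 h 33 min
Tue: 7:56 AM–6:01 PM = 10 h 5 min; less 10 min break → 9 h 55 min
Wed: 10:03 AM–4:24 PM = 6 h 21 min
Total: 5 h 33 min + 9 h 55 min + 6 h 21 min = 21 h 49 min.

21.82 hours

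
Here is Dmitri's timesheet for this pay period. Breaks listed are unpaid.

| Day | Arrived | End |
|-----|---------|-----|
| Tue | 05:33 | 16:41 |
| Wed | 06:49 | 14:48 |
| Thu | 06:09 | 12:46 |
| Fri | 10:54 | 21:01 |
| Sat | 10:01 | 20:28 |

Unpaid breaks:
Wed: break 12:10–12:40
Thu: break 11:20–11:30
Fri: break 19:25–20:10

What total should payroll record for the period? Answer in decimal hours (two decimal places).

44.88 hours

Tue: 05:33–16:41 = 11 h 8 min
Wed: 06:49–14:48 = 7 h 59 min; less 30 min break → 7 h 29 min
Thu: 06:09–12:46 = 6 h 37 min; less 10 min break → 6 h 27 min
Fri: 10:54–21:01 = 10 h 7 min; less 45 min break → 9 h 22 min
Sat: 10:01–20:28 = 10 h 27 min
Total: 11 h 8 min + 7 h 29 min + 6 h 27 min + 9 h 22 min + 10 h 27 min = 44 h 53 min.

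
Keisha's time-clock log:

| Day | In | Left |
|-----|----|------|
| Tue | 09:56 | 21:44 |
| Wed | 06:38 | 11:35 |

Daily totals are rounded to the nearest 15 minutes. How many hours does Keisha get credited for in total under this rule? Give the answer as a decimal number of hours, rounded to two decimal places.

Tue: 09:56–21:44 = 11 h 48 min → rounds to 11 h 45 min
Wed: 06:38–11:35 = 4 h 57 min → rounds to 5 h 0 min
Total credited: 16 h 45 min.

16.75 hours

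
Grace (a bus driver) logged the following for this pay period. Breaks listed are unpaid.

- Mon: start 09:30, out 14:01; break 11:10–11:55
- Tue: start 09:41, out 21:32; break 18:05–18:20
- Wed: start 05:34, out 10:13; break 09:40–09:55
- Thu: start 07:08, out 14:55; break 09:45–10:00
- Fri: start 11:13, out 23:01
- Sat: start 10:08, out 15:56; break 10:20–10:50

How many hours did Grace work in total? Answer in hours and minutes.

44 h 24 min

Mon: 09:30–14:01 = 4 h 31 min; less 45 min break → 3 h 46 min
Tue: 09:41–21:32 = 11 h 51 min; less 15 min break → 11 h 36 min
Wed: 05:34–10:13 = 4 h 39 min; less 15 min break → 4 h 24 min
Thu: 07:08–14:55 = 7 h 47 min; less 15 min break → 7 h 32 min
Fri: 11:13–23:01 = 11 h 48 min
Sat: 10:08–15:56 = 5 h 48 min; less 30 min break → 5 h 18 min
Total: 3 h 46 min + 11 h 36 min + 4 h 24 min + 7 h 32 min + 11 h 48 min + 5 h 18 min = 44 h 24 min.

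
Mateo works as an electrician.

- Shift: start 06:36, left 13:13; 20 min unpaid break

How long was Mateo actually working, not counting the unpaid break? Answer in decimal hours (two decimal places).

Shift: 06:36–13:13 = 6 h 37 min; less 20 min break → 6 h 17 min

6.28 hours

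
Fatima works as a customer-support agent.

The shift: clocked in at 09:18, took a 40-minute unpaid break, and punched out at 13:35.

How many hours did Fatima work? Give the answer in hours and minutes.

The shift: 09:18–13:35 = 4 h 17 min; less 40 min break → 3 h 37 min

3 h 37 min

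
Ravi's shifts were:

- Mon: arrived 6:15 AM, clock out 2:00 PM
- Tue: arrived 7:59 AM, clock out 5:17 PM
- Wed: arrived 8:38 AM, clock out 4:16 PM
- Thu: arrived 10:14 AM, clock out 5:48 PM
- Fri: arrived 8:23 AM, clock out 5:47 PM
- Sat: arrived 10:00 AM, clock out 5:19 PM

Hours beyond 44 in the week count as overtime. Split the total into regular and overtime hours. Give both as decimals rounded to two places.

Regular 44.00 hours, overtime 4.97 hours

Mon: 6:15 AM–2:00 PM = 7 h 45 min
Tue: 7:59 AM–5:17 PM = 9 h 18 min
Wed: 8:38 AM–4:16 PM = 7 h 38 min
Thu: 10:14 AM–5:48 PM = 7 h 34 min
Fri: 8:23 AM–5:47 PM = 9 h 24 min
Sat: 10:00 AM–5:19 PM = 7 h 19 min
Total worked: 48 h 58 min = 48.97 h.
Threshold 44 h → overtime 4 h 58 min, regular 44 h 0 min.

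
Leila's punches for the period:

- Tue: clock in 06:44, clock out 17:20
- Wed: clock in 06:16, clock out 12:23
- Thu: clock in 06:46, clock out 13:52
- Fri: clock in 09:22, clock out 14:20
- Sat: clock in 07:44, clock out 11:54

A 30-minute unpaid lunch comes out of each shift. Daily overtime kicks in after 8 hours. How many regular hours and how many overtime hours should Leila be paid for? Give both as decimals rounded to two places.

Tue: 06:44–17:20 = 10 h 36 min; less 30 min break → 10 h 6 min
Wed: 06:16–12:23 = 6 h 7 min; less 30 min break → 5 h 37 min
Thu: 06:46–13:52 = 7 h 6 min; less 30 min break → 6 h 36 min
Fri: 09:22–14:20 = 4 h 58 min; less 30 min break → 4 h 28 min
Sat: 07:44–11:54 = 4 h 10 min; less 30 min break → 3 h 40 min
Tue reg 8 h 0 min / OT 2 h 6 min; Wed reg 5 h 37 min / OT 0 h 0 min; Thu reg 6 h 36 min / OT 0 h 0 min; Fri reg 4 h 28 min / OT 0 h 0 min; Sat reg 3 h 40 min / OT 0 h 0 min.
Totals: regular 28 h 21 min, overtime 2 h 6 min.

Regular 28.35 hours, overtime 2.10 hours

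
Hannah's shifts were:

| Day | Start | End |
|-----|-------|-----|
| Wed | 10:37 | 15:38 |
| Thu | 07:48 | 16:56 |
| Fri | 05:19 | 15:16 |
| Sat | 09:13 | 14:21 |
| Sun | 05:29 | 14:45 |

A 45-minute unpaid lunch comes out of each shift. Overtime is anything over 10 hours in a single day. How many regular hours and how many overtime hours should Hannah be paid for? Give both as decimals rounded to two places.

Regular 34.75 hours, overtime 0.00 hours

Wed: 10:37–15:38 = 5 h 1 min; less 45 min break → 4 h 16 min
Thu: 07:48–16:56 = 9 h 8 min; less 45 min break → 8 h 23 min
Fri: 05:19–15:16 = 9 h 57 min; less 45 min break → 9 h 12 min
Sat: 09:13–14:21 = 5 h 8 min; less 45 min break → 4 h 23 min
Sun: 05:29–14:45 = 9 h 16 min; less 45 min break → 8 h 31 min
Wed reg 4 h 16 min / OT 0 h 0 min; Thu reg 8 h 23 min / OT 0 h 0 min; Fri reg 9 h 12 min / OT 0 h 0 min; Sat reg 4 h 23 min / OT 0 h 0 min; Sun reg 8 h 31 min / OT 0 h 0 min.
Totals: regular 34 h 45 min, overtime 0 h 0 min.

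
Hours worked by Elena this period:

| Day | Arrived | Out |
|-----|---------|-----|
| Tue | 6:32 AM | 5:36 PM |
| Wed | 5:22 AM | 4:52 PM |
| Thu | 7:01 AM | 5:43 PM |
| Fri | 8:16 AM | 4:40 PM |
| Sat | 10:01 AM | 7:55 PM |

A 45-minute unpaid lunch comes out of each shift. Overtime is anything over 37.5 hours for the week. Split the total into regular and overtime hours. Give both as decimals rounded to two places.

Regular 37.50 hours, overtime 10.32 hours

Tue: 6:32 AM–5:36 PM = 11 h 4 min; less 45 min break → 10 h 19 min
Wed: 5:22 AM–4:52 PM = 11 h 30 min; less 45 min break → 10 h 45 min
Thu: 7:01 AM–5:43 PM = 10 h 42 min; less 45 min break → 9 h 57 min
Fri: 8:16 AM–4:40 PM = 8 h 24 min; less 45 min break → 7 h 39 min
Sat: 10:01 AM–7:55 PM = 9 h 54 min; less 45 min break → 9 h 9 min
Total worked: 47 h 49 min = 47.82 h.
Threshold 37.5 h → overtime 10 h 19 min, regular 37 h 30 min.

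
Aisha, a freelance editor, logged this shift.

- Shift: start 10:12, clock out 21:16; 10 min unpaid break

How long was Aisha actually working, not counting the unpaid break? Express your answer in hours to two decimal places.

10.90 hours

Shift: 10:12–21:16 = 11 h 4 min; less 10 min break → 10 h 54 min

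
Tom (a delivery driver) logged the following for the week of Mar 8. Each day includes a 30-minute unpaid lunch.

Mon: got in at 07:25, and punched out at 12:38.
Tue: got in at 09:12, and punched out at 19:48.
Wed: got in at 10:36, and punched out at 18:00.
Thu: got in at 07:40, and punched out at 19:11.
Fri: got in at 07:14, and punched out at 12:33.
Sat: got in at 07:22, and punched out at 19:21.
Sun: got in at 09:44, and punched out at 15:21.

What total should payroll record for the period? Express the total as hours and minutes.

Mon: 07:25–12:38 = 5 h 13 min; less 30 min break → 4 h 43 min
Tue: 09:12–19:48 = 10 h 36 min; less 30 min break → 10 h 6 min
Wed: 10:36–18:00 = 7 h 24 min; less 30 min break → 6 h 54 min
Thu: 07:40–19:11 = 11 h 31 min; less 30 min break → 11 h 1 min
Fri: 07:14–12:33 = 5 h 19 min; less 30 min break → 4 h 49 min
Sat: 07:22–19:21 = 11 h 59 min; less 30 min break → 11 h 29 min
Sun: 09:44–15:21 = 5 h 37 min; less 30 min break → 5 h 7 min
Total: 4 h 43 min + 10 h 6 min + 6 h 54 min + 11 h 1 min + 4 h 49 min + 11 h 29 min + 5 h 7 min = 54 h 9 min.

54 h 9 min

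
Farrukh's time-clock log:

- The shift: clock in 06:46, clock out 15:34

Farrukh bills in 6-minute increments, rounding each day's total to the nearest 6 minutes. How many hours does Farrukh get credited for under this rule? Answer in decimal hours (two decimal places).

The shift: 06:46–15:34 = 8 h 48 min → rounds to 8 h 48 min

8.80 hours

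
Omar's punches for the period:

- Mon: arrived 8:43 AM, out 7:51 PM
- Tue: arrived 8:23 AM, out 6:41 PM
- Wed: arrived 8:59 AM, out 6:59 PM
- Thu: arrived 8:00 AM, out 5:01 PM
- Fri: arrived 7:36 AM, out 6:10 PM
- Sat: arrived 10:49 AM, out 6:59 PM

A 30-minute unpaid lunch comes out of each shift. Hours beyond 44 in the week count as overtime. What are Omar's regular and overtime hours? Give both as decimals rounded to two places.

Mon: 8:43 AM–7:51 PM = 11 h 8 min; less 30 min break → 10 h 38 min
Tue: 8:23 AM–6:41 PM = 10 h 18 min; less 30 min break → 9 h 48 min
Wed: 8:59 AM–6:59 PM = 10 h 0 min; less 30 min break → 9 h 30 min
Thu: 8:00 AM–5:01 PM = 9 h 1 min; less 30 min break → 8 h 31 min
Fri: 7:36 AM–6:10 PM = 10 h 34 min; less 30 min break → 10 h 4 min
Sat: 10:49 AM–6:59 PM = 8 h 10 min; less 30 min break → 7 h 40 min
Total worked: 56 h 11 min = 56.18 h.
Threshold 44 h → overtime 12 h 11 min, regular 44 h 0 min.

Regular 44.00 hours, overtime 12.18 hours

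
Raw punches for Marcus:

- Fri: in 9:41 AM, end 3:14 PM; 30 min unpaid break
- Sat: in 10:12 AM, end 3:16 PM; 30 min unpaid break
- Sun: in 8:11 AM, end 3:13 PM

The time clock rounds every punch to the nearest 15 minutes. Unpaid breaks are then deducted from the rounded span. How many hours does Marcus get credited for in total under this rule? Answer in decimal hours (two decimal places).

16.50 hours

Fri: in 9:41 AM→9:45 AM, out 3:14 PM→3:15 PM; 5 h 30 min − 30 min = 5 h 0 min
Sat: in 10:12 AM→10:15 AM, out 3:16 PM→3:15 PM; 5 h 0 min − 30 min = 4 h 30 min
Sun: in 8:11 AM→8:15 AM, out 3:13 PM→3:15 PM; 7 h 0 min
Total credited: 16 h 30 min.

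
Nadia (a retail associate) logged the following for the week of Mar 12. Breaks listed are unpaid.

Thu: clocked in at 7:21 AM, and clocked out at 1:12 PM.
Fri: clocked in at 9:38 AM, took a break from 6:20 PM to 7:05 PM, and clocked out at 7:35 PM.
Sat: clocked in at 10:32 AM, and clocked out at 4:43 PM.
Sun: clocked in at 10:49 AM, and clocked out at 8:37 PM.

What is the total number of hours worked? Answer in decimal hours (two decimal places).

31.03 hours

Thu: 7:21 AM–1:12 PM = 5 h 51 min
Fri: 9:38 AM–7:35 PM = 9 h 57 min; less 45 min break → 9 h 12 min
Sat: 10:32 AM–4:43 PM = 6 h 11 min
Sun: 10:49 AM–8:37 PM = 9 h 48 min
Total: 5 h 51 min + 9 h 12 min + 6 h 11 min + 9 h 48 min = 31 h 2 min.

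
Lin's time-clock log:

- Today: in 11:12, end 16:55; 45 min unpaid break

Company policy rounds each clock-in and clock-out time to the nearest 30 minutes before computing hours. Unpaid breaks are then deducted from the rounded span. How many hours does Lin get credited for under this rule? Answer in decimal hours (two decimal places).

5.25 hours

Today: in 11:12→11:00, out 16:55→17:00; 6 h 0 min − 45 min = 5 h 15 min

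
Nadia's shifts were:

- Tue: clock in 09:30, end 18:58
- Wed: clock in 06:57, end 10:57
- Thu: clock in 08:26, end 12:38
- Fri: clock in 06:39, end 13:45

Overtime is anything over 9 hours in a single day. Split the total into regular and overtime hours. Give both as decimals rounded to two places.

Regular 24.30 hours, overtime 0.47 hours

Tue: 09:30–18:58 = 9 h 28 min
Wed: 06:57–10:57 = 4 h 0 min
Thu: 08:26–12:38 = 4 h 12 min
Fri: 06:39–13:45 = 7 h 6 min
Tue reg 9 h 0 min / OT 0 h 28 min; Wed reg 4 h 0 min / OT 0 h 0 min; Thu reg 4 h 12 min / OT 0 h 0 min; Fri reg 7 h 6 min / OT 0 h 0 min.
Totals: regular 24 h 18 min, overtime 0 h 28 min.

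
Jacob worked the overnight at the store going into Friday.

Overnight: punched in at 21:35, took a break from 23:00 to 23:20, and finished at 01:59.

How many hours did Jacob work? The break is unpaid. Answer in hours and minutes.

Overnight: 21:35 → midnight = 2 h 25 min; midnight → 01:59 = 1 h 59 min; span 4 h 24 min; less 20 min break → 4 h 4 min

4 h 4 min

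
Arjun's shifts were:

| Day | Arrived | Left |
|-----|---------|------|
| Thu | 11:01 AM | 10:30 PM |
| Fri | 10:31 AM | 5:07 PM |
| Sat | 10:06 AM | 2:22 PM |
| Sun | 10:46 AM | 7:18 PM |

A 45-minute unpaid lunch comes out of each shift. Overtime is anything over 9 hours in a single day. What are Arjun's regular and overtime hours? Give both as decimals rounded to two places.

Thu: 11:01 AM–10:30 PM = 11 h 29 min; less 45 min break → 10 h 44 min
Fri: 10:31 AM–5:07 PM = 6 h 36 min; less 45 min break → 5 h 51 min
Sat: 10:06 AM–2:22 PM = 4 h 16 min; less 45 min break → 3 h 31 min
Sun: 10:46 AM–7:18 PM = 8 h 32 min; less 45 min break → 7 h 47 min
Thu reg 9 h 0 min / OT 1 h 44 min; Fri reg 5 h 51 min / OT 0 h 0 min; Sat reg 3 h 31 min / OT 0 h 0 min; Sun reg 7 h 47 min / OT 0 h 0 min.
Totals: regular 26 h 9 min, overtime 1 h 44 min.

Regular 26.15 hours, overtime 1.73 hours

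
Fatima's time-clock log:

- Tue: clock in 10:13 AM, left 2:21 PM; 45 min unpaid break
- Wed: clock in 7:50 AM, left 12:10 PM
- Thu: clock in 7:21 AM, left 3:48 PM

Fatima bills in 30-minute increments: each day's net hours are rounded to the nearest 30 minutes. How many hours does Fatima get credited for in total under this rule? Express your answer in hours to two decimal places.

16.50 hours

Tue: 10:13 AM–2:21 PM = 4 h 8 min − 45 min = 3 h 23 min → rounds to 3 h 30 min
Wed: 7:50 AM–12:10 PM = 4 h 20 min → rounds to 4 h 30 min
Thu: 7:21 AM–3:48 PM = 8 h 27 min → rounds to 8 h 30 min
Total credited: 16 h 30 min.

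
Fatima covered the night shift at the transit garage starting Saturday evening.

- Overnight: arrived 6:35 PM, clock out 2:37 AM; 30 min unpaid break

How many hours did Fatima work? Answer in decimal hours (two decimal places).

7.53 hours

Overnight: 6:35 PM → midnight = 5 h 25 min; midnight → 2:37 AM = 2 h 37 min; span 8 h 2 min; less 30 min break → 7 h 32 min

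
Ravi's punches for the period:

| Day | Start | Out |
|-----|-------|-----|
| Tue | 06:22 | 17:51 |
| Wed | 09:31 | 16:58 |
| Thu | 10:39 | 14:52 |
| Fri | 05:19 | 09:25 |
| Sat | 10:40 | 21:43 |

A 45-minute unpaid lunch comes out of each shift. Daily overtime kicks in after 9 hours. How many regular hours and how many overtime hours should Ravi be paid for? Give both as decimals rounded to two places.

Regular 31.52 hours, overtime 3.03 hours

Tue: 06:22–17:51 = 11 h 29 min; less 45 min break → 10 h 44 min
Wed: 09:31–16:58 = 7 h 27 min; less 45 min break → 6 h 42 min
Thu: 10:39–14:52 = 4 h 13 min; less 45 min break → 3 h 28 min
Fri: 05:19–09:25 = 4 h 6 min; less 45 min break → 3 h 21 min
Sat: 10:40–21:43 = 11 h 3 min; less 45 min break → 10 h 18 min
Tue reg 9 h 0 min / OT 1 h 44 min; Wed reg 6 h 42 min / OT 0 h 0 min; Thu reg 3 h 28 min / OT 0 h 0 min; Fri reg 3 h 21 min / OT 0 h 0 min; Sat reg 9 h 0 min / OT 1 h 18 min.
Totals: regular 31 h 31 min, overtime 3 h 2 min.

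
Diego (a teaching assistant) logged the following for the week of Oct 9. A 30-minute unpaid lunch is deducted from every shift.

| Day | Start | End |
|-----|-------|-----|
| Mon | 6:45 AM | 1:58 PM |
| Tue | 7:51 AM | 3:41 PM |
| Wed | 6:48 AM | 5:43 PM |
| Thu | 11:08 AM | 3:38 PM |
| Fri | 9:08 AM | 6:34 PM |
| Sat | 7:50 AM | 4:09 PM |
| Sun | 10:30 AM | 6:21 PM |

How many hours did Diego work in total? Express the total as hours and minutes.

Mon: 6:45 AM–1:58 PM = 7 h 13 min; less 30 min break → 6 h 43 min
Tue: 7:51 AM–3:41 PM = 7 h 50 min; less 30 min break → 7 h 20 min
Wed: 6:48 AM–5:43 PM = 10 h 55 min; less 30 min break → 10 h 25 min
Thu: 11:08 AM–3:38 PM = 4 h 30 min; less 30 min break → 4 h 0 min
Fri: 9:08 AM–6:34 PM = 9 h 26 min; less 30 min break → 8 h 56 min
Sat: 7:50 AM–4:09 PM = 8 h 19 min; less 30 min break → 7 h 49 min
Sun: 10:30 AM–6:21 PM = 7 h 51 min; less 30 min break → 7 h 21 min
Total: 6 h 43 min + 7 h 20 min + 10 h 25 min + 4 h 0 min + 8 h 56 min + 7 h 49 min + 7 h 21 min = 52 h 34 min.

52 h 34 min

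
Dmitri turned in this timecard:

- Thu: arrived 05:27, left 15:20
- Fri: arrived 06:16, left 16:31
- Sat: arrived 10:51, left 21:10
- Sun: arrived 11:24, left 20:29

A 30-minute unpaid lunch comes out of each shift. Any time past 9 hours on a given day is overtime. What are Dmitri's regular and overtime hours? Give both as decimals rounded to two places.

Regular 35.58 hours, overtime 1.95 hours

Thu: 05:27–15:20 = 9 h 53 min; less 30 min break → 9 h 23 min
Fri: 06:16–16:31 = 10 h 15 min; less 30 min break → 9 h 45 min
Sat: 10:51–21:10 = 10 h 19 min; less 30 min break → 9 h 49 min
Sun: 11:24–20:29 = 9 h 5 min; less 30 min break → 8 h 35 min
Thu reg 9 h 0 min / OT 0 h 23 min; Fri reg 9 h 0 min / OT 0 h 45 min; Sat reg 9 h 0 min / OT 0 h 49 min; Sun reg 8 h 35 min / OT 0 h 0 min.
Totals: regular 35 h 35 min, overtime 1 h 57 min.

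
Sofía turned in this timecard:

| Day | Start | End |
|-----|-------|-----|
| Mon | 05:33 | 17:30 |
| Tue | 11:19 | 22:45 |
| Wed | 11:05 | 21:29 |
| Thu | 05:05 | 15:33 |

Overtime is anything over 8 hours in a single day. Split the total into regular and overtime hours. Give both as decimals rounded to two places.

Mon: 05:33–17:30 = 11 h 57 min
Tue: 11:19–22:45 = 11 h 26 min
Wed: 11:05–21:29 = 10 h 24 min
Thu: 05:05–15:33 = 10 h 28 min
Mon reg 8 h 0 min / OT 3 h 57 min; Tue reg 8 h 0 min / OT 3 h 26 min; Wed reg 8 h 0 min / OT 2 h 24 min; Thu reg 8 h 0 min / OT 2 h 28 min.
Totals: regular 32 h 0 min, overtime 12 h 15 min.

Regular 32.00 hours, overtime 12.25 hours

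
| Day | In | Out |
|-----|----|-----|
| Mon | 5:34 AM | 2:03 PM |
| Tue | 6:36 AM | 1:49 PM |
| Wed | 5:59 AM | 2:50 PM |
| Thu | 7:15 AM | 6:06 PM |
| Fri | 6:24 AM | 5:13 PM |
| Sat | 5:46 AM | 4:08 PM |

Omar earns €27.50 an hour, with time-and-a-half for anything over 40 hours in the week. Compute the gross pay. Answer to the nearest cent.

Mon: 5:34 AM–2:03 PM = 8 h 29 min
Tue: 6:36 AM–1:49 PM = 7 h 13 min
Wed: 5:59 AM–2:50 PM = 8 h 51 min
Thu: 7:15 AM–6:06 PM = 10 h 51 min
Fri: 6:24 AM–5:13 PM = 10 h 49 min
Sat: 5:46 AM–4:08 PM = 10 h 22 min
Total worked: 56 h 35 min = 3395 min.
Regular 40 h 0 min = 2400 min at €27.50/h; overtime 16 h 35 min = 995 min at €41.25/h.
Pay = (2400 × €27.50 + 995 × €41.25) ÷ 60 = €1784.06.

€1784.06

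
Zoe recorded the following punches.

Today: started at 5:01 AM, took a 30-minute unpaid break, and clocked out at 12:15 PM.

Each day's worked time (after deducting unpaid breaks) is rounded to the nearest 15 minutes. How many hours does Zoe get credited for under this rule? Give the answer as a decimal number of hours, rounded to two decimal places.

Today: 5:01 AM–12:15 PM = 7 h 14 min − 30 min = 6 h 44 min → rounds to 6 h 45 min

6.75 hours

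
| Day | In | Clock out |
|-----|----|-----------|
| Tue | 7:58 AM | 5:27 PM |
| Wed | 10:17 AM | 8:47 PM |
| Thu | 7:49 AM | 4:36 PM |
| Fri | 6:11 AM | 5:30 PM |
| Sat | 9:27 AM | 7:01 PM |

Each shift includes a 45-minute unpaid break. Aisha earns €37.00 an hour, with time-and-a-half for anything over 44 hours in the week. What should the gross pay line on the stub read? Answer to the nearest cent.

Tue: 7:58 AM–5:27 PM = 9 h 29 min; less 45 min break → 8 h 44 min
Wed: 10:17 AM–8:47 PM = 10 h 30 min; less 45 min break → 9 h 45 min
Thu: 7:49 AM–4:36 PM = 8 h 47 min; less 45 min break → 8 h 2 min
Fri: 6:11 AM–5:30 PM = 11 h 19 min; less 45 min break → 10 h 34 min
Sat: 9:27 AM–7:01 PM = 9 h 34 min; less 45 min break → 8 h 49 min
Total worked: 45 h 54 min = 2754 min.
Regular 44 h 0 min = 2640 min at €37.00/h; overtime 1 h 54 min = 114 min at €55.50/h.
Pay = (2640 × €37.00 + 114 × €55.50) ÷ 60 = €1733.45.

€1733.45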